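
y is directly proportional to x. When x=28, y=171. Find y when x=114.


Direct proportion: y/x = constant
k = 171/28 ≈ 6.1071
y₂ = k × 114 = 171 × 114 / 28 = 19494/28
≈ 696.21

696.21


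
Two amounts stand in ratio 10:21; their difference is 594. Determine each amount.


Let A = 10k, B = 21k.
21k - 10k = 594
11k = 594 → k = 594/11 = 54
A = 10×54 = 540, B = 21×54 = 1134
= A = 540, B = 1134

A = 540, B = 1134


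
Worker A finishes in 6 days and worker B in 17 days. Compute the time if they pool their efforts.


Rate of A = 1/6 per day
Rate of B = 1/17 per day
Combined rate = 1/6 + 1/17 = 23/102 ≈ 0.2255 per day
Days = 1 / combined rate = 102/23
≈ 4.43 days

4.43 days


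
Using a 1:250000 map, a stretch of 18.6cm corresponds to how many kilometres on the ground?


Real distance = map distance × scale
= 18.6cm × 250000
= 4650000 cm = 46500.0 m
= 46.500 km

46.500 km


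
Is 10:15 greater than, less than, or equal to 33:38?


10/15 = 0.6667
33/38 = 0.8684
0.6667 < 0.8684, so 10:15 is less
= less than

less than


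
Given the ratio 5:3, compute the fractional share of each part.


Total parts = 5 + 3 = 8
First part: 5/8 = 5/8
Second part: 3/8 = 3/8
= 5/8 and 3/8

5/8 and 3/8


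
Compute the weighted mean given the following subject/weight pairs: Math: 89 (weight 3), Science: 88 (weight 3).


Numerator = 89×3 + 88×3
= 267 + 264
= 531
Total weight = 6
Weighted avg = 531/6
= 88.50

88.50


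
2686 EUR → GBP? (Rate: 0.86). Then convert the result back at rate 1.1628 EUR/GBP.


Amount × rate = 2686 × 0.86 = 2309.96 GBP
Round-trip: 2309.96 × 1.1628 = 2686.02 EUR
= 2309.96 GBP, then 2686.02 EUR

2309.96 GBP, then 2686.02 EUR


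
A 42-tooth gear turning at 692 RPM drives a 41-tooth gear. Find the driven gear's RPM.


Gear ratio = 42:41 = 42:41
RPM_B = RPM_A × (teeth_A / teeth_B)
= 692 × (42/41)
= 708.9 RPM

708.9 RPM


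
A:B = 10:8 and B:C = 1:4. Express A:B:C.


Match B: multiply A:B by 1 → 10:8
Multiply B:C by 8 → 8:32
Combined: 10:8:32
GCD = 2
= 5:4:16

5:4:16


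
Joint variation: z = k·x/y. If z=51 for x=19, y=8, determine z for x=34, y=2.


z = k·x/y
Solve for k using the known point: k = z·y/x = 51×8/19 = 408/19 ≈ 21.4737
Now evaluate at x=34, y=2:
z = k × 34 / 2 = (408 × 34) / (19 × 2) = 13872/38
≈ 365.0526

365.0526


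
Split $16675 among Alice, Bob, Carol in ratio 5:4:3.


Total parts = 5 + 4 + 3 = 12
Alice: 16675 × 5/12 = 6947.92
Bob: 16675 × 4/12 = 5558.33
Carol: 16675 × 3/12 = 4168.75
= Alice: $6947.92, Bob: $5558.33, Carol: $4168.75

Alice: $6947.92, Bob: $5558.33, Carol: $4168.75


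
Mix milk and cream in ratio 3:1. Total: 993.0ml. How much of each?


Total parts = 3 + 1 = 4
milk: 993.0 × 3/4 = 744.8ml
cream: 993.0 × 1/4 = 248.3ml
= 744.8ml and 248.3ml

744.8ml and 248.3ml


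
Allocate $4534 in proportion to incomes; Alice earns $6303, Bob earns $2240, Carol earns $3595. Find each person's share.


Total income = 6303 + 2240 + 3595 = $12138
Alice: $4534 × 6303/12138 = $2354.41
Bob: $4534 × 2240/12138 = $836.72
Carol: $4534 × 3595/12138 = $1342.87
= Alice: $2354.41, Bob: $836.72, Carol: $1342.87

Alice: $2354.41, Bob: $836.72, Carol: $1342.87


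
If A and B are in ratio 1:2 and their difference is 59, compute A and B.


Let A = 1k, B = 2k.
2k - 1k = 59
1k = 59 → k = 59/1 = 59
A = 1×59 = 59, B = 2×59 = 118
= A = 59, B = 118

A = 59, B = 118


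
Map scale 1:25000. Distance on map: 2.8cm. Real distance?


Real distance = map distance × scale
= 2.8cm × 25000
= 70000 cm = 700.0 m
= 0.700 km

0.700 km


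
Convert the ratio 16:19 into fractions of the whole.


Total parts = 16 + 19 = 35
First part: 16/35 = 16/35
Second part: 19/35 = 19/35
= 16/35 and 19/35

16/35 and 19/35


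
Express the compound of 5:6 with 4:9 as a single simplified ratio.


Compound ratio = (5×4) : (6×9)
= 20:54
GCD = 2
= 10:27

10:27


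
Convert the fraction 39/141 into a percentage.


Percentage = (part / whole) × 100
= (39 / 141) × 100
≈ 27.66%

27.66%


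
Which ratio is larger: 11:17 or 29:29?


11/17 = 0.6471
29/29 = 1.0000
0.6471 < 1.0000, so 11:17 is less
= 29:29

29:29


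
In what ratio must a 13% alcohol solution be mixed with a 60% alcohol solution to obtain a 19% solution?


Let x parts of 13% mix with y parts of 60%.
13x + 60y = 19(x + y)
13x + 60y = 19x + 19y
x(13 - 19) = y(19 - 60)
x/y = (60 - 19)/(19 - 13) = 41/6
Simplify: 41:6
= 41:6

41:6


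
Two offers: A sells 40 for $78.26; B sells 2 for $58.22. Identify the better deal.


Deal A: $78.26/40 = $1.9565/unit
Deal B: $58.22/2 = $29.1100/unit
A is cheaper per unit
= Deal A

Deal A


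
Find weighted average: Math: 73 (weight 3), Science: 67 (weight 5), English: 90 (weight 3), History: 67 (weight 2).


Numerator = 73×3 + 67×5 + 90×3 + 67×2
= 219 + 335 + 270 + 134
= 958
Total weight = 13
Weighted avg = 958/13
= 73.69

73.69


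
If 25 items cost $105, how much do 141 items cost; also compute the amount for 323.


Direct proportion: y/x = constant
k = 105/25 = 4.2000
y at x=141: k × 141 = 105 × 141 / 25 = 14805/25 = 592.20
y at x=323: k × 323 = 105 × 323 / 25 = 33915/25 = 1356.60
= 592.20 and 1356.60

592.20 and 1356.60


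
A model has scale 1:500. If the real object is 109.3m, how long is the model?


Model size = real / scale
= 109.3 / 500
= 0.2186 m

0.2186 m


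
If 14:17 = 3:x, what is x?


Cross multiply: 14 × x = 17 × 3
14x = 51
x = 51 / 14
= 3.64

3.64


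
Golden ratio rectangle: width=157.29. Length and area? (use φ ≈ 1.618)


φ = (1 + √5) / 2 ≈ 1.618
Length = width × φ = 157.29 × 1.618 = 254.49522
≈ 254.50
Area = width × length = 157.29 × 254.49522 = 40029.5531538 ≈ 40029.55
= Length: 254.50, Area: 40029.55

Length: 254.50, Area: 40029.55


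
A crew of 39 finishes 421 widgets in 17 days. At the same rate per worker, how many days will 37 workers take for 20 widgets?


Days ∝ work / workers, so d₂ = d₁ × (m₁/m₂) × (w₂/w₁)
Workers factor (inverse): 39/37 ≈ 1.0541
Work factor (direct): 20/421 ≈ 0.0475
d₂ = 17 × 39/37 × 20/421 = (17 × 39 × 20) / (37 × 421) = 13260/15577
≈ 0.85 days

0.85 days


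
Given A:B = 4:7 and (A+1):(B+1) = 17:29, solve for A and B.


Let A = 4k, B = 7k.
(4k + 1) / (7k + 1) = 17/29
Cross-multiply: 29(4k + 1) = 17(7k + 1)
116k + 29 = 119k + 17
116k - 119k = 17 - 29
-3k = -12
k = -12/-3 = 4
A = 4×4 = 16, B = 7×4 = 28
= A = 16, B = 28

A = 16, B = 28


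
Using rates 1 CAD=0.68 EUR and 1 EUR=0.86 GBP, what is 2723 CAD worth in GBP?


Step 1: 2723 CAD × 0.68 = 1851.64 EUR
Step 2: 1851.64 EUR × 0.86 = 1592.41 GBP
Implied rate CAD→GBP = 0.68 × 0.86 = 0.5848
= 1592.41 GBP

1592.41 GBP


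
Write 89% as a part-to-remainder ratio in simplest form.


89% means 89 parts out of 100; remainder = 11
Part : remainder = 89:11
GCD = 1
= 89:11

89:11


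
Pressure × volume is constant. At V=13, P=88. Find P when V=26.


Inverse proportion: x × y = constant
k = 13 × 88 = 1144
y₂ = k / 26 = 1144 / 26
= 44.00

44.00


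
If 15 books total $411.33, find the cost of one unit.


Unit rate = total / quantity
= 411.33 / 15
= $27.42 per unit

$27.42 per unit


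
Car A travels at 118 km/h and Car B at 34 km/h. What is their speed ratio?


Ratio = 118:34
GCD = 2
Simplified = 59:17
Time ratio (same distance) = 17:59
Speed ratio = 59:17

59:17


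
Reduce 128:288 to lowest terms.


GCD(128, 288) = 32
128/32 : 288/32
= 4:9

4:9


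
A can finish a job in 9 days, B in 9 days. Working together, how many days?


Rate of A = 1/9 per day
Rate of B = 1/9 per day
Combined rate = 1/9 + 1/9 = 18/81 ≈ 0.2222 per day
Days = 1 / combined rate = 81/18
= 4.50 days

4.50 days


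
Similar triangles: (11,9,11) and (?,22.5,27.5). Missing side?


Scale factor = 22.5/9 = 2.5
Missing side = 11 × 2.5
= 27.5

27.5


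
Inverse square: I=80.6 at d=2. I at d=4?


I₁d₁² = I₂d₂²
I₂ = I₁ × (d₁/d₂)²
= 80.6 × (2/4)²
= 80.6 × 4/16
= 322.4/16
= 20.1500

20.1500


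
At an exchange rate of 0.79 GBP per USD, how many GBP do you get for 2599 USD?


Amount × rate = 2599 × 0.79
= 2053.21 GBP

2053.21 GBP


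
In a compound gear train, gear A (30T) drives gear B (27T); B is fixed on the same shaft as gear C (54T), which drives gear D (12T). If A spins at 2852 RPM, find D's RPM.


Stage 1: RPM_B = RPM_A × t_A/t_B = 2852 × 30/27 = 85560/27 ≈ 3168.89
B and C share a shaft → RPM_C = RPM_B
Stage 2: RPM_D = RPM_C × t_C/t_D = RPM_A × (t_A×t_C)/(t_B×t_D)
Overall ratio = (30×54)/(27×12) = 1620/324
RPM_D = 2852 × 1620/324 = 4620240/324
= 14260.00 RPM

14260.00 RPM


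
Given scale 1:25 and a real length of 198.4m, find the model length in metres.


Model size = real / scale
= 198.4 / 25
= 7.9360 m

7.9360 m


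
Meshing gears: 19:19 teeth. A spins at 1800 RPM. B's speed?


Gear ratio = 19:19 = 1:1
RPM_B = RPM_A × (teeth_A / teeth_B)
= 1800 × (19/19)
= 1800.0 RPM

1800.0 RPM


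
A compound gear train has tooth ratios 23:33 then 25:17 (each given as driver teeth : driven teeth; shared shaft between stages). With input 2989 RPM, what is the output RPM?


Stage 1: RPM_B = RPM_A × t_A/t_B = 2989 × 23/33 = 68747/33 ≈ 2083.24
B and C share a shaft → RPM_C = RPM_B
Stage 2: RPM_D = RPM_C × t_C/t_D = RPM_A × (t_A×t_C)/(t_B×t_D)
Overall ratio = (23×25)/(33×17) = 575/561
RPM_D = 2989 × 575/561 = 1718675/561
≈ 3063.59 RPM

3063.59 RPM


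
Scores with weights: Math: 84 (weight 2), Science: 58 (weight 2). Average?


Numerator = 84×2 + 58×2
= 168 + 116
= 284
Total weight = 4
Weighted avg = 284/4
= 71.00

71.00


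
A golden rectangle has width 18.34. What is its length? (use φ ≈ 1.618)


φ = (1 + √5) / 2 ≈ 1.618
Length = width × φ = 18.34 × 1.618 = 29.67412
≈ 29.67

29.67


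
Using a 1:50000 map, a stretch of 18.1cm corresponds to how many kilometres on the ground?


Real distance = map distance × scale
= 18.1cm × 50000
= 905000 cm = 9050.0 m
= 9.050 km

9.050 km


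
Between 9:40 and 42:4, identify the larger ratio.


9/40 = 0.2250
42/4 = 10.5000
0.2250 < 10.5000, so 9:40 is less
= 42:4

42:4


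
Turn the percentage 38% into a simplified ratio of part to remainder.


38% means 38 parts out of 100; remainder = 62
Part : remainder = 38:62
GCD = 2
= 19:31

19:31


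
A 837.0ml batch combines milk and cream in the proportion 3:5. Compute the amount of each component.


Total parts = 3 + 5 = 8
milk: 837.0 × 3/8 = 313.9ml
cream: 837.0 × 5/8 = 523.1ml
= 313.9ml and 523.1ml

313.9ml and 523.1ml


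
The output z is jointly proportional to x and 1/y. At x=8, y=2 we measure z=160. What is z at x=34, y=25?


z = k·x/y
Solve for k using the known point: k = z·y/x = 160×2/8 = 320/8 = 40.0000
Now evaluate at x=34, y=25:
z = k × 34 / 25 = (320 × 34) / (8 × 25) = 10880/200
= 54.4000

54.4000


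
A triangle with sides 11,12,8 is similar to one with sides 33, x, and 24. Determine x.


Scale factor = 33/11 = 3
Missing side = 12 × 3
= 36.0

36.0


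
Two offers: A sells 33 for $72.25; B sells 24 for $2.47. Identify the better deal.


Deal A: $72.25/33 = $2.1894/unit
Deal B: $2.47/24 = $0.1029/unit
B is cheaper per unit
= Deal B

Deal B


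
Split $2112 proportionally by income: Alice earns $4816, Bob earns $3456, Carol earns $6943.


Total income = 4816 + 3456 + 6943 = $15215
Alice: $2112 × 4816/15215 = $668.51
Bob: $2112 × 3456/15215 = $479.73
Carol: $2112 × 6943/15215 = $963.76
= Alice: $668.51, Bob: $479.73, Carol: $963.76

Alice: $668.51, Bob: $479.73, Carol: $963.76


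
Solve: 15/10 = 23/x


Cross multiply: 15 × x = 10 × 23
15x = 230
x = 230 / 15
= 15.33

15.33


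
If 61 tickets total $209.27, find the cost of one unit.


Unit rate = total / quantity
= 209.27 / 61
= $3.43 per unit

$3.43 per unit


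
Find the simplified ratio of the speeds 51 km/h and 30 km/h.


Ratio = 51:30
GCD = 3
Simplified = 17:10
Time ratio (same distance) = 10:17
Speed ratio = 17:10

17:10


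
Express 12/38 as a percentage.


Percentage = (part / whole) × 100
= (12 / 38) × 100
≈ 31.58%

31.58%


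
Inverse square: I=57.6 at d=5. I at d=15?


I₁d₁² = I₂d₂²
I₂ = I₁ × (d₁/d₂)²
= 57.6 × (5/15)²
= 57.6 × 25/225
= 1440/225
= 6.4000

6.4000


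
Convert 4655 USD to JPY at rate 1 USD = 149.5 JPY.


Amount × rate = 4655 × 149.5
= 695922.50 JPY

695922.50 JPY


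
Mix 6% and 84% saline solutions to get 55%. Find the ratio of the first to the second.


Let x parts of 6% mix with y parts of 84%.
6x + 84y = 55(x + y)
6x + 84y = 55x + 55y
x(6 - 55) = y(55 - 84)
x/y = (84 - 55)/(55 - 6) = 29/49
Simplify: 29:49
= 29:49

29:49


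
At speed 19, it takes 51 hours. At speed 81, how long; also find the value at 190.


Inverse proportion: x × y = constant
k = 19 × 51 = 969
At x=81: k/81 = 11.96
At x=190: k/190 = 5.10
= 11.96 and 5.10

11.96 and 5.10


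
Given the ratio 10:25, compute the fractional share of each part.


Total parts = 10 + 25 = 35
First part: 10/35 = 2/7
Second part: 25/35 = 5/7
= 2/7 and 5/7

2/7 and 5/7


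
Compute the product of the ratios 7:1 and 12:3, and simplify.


Compound ratio = (7×12) : (1×3)
= 84:3
GCD = 3
= 28:1

28:1


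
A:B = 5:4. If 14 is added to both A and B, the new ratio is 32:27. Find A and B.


Let A = 5k, B = 4k.
(5k + 14) / (4k + 14) = 32/27
Cross-multiply: 27(5k + 14) = 32(4k + 14)
135k + 378 = 128k + 448
135k - 128k = 448 - 378
7k = 70
k = 70/7 = 10
A = 5×10 = 50, B = 4×10 = 40
= A = 50, B = 40

A = 50, B = 40


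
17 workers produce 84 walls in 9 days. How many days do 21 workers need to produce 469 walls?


Days ∝ work / workers, so d₂ = d₁ × (m₁/m₂) × (w₂/w₁)
Workers factor (inverse): 17/21 ≈ 0.8095
Work factor (direct): 469/84 ≈ 5.5833
d₂ = 9 × 17/21 × 469/84 = (9 × 17 × 469) / (21 × 84) = 71757/1764
≈ 40.68 days

40.68 days


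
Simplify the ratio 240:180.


GCD(240, 180) = 60
240/60 : 180/60
= 4:3

4:3


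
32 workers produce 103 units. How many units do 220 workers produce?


Direct proportion: y/x = constant
k = 103/32 ≈ 3.2188
y₂ = k × 220 = 103 × 220 / 32 = 22660/32
≈ 708.13

708.13


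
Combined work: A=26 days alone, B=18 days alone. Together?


Rate of A = 1/26 per day
Rate of B = 1/18 per day
Combined rate = 1/26 + 1/18 = 44/468 ≈ 0.0940 per day
Days = 1 / combined rate = 468/44
≈ 10.64 days

10.64 days


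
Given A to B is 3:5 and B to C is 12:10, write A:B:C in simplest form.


Match B: multiply A:B by 12 → 36:60
Multiply B:C by 5 → 60:50
Combined: 36:60:50
GCD = 2
= 18:30:25

18:30:25


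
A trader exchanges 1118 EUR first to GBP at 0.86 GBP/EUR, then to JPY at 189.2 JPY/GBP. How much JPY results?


Step 1: 1118 EUR × 0.86 = 961.48 GBP
Step 2: 961.48 GBP × 189.2 = 181912.02 JPY
Implied rate EUR→JPY = 0.86 × 189.2 = 162.7120
= 181912.02 JPY

181912.02 JPY


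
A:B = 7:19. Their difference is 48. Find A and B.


Let A = 7k, B = 19k.
19k - 7k = 48
12k = 48 → k = 48/12 = 4
A = 7×4 = 28, B = 19×4 = 76
= A = 28, B = 76

A = 28, B = 76


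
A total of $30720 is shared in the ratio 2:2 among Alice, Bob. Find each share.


Total parts = 2 + 2 = 4
Alice: 30720 × 2/4 = 15360.00
Bob: 30720 × 2/4 = 15360.00
= Alice: $15360.00, Bob: $15360.00

Alice: $15360.00, Bob: $15360.00


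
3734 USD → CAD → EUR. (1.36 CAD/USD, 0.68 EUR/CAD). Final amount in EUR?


Step 1: 3734 USD × 1.36 = 5078.24 CAD
Step 2: 5078.24 CAD × 0.68 = 3453.20 EUR
Implied rate USD→EUR = 1.36 × 0.68 = 0.9248
= 3453.20 EUR

3453.20 EUR


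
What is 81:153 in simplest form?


GCD(81, 153) = 9
81/9 : 153/9
= 9:17

9:17


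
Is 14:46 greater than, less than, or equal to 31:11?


14/46 = 0.3043
31/11 = 2.8182
0.3043 < 2.8182, so 14:46 is less
= less than

less than


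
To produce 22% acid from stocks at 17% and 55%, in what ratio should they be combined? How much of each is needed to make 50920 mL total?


Let x parts of 17% mix with y parts of 55%.
17x + 55y = 22(x + y)
17x + 55y = 22x + 22y
x(17 - 22) = y(22 - 55)
x/y = (55 - 22)/(22 - 17) = 33/5
Simplify: 33:5
Total parts = 38; one part = 50920/38 = 1340.00 mL
17% solution: 33×1340.00 = 44220.00 mL
55% solution: 5×1340.00 = 6700.00 mL
= ratio 33:5; 44220.00 mL and 6700.00 mL

ratio 33:5; 44220.00 mL and 6700.00 mL


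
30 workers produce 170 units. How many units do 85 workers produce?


Direct proportion: y/x = constant
k = 170/30 ≈ 5.6667
y₂ = k × 85 = 170 × 85 / 30 = 14450/30
≈ 481.67

481.67


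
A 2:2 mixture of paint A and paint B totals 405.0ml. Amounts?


Total parts = 2 + 2 = 4
paint A: 405.0 × 2/4 = 202.5ml
paint B: 405.0 × 2/4 = 202.5ml
= 202.5ml and 202.5ml

202.5ml and 202.5ml


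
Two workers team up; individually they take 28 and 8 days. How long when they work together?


Rate of A = 1/28 per day
Rate of B = 1/8 per day
Combined rate = 1/28 + 1/8 = 36/224 ≈ 0.1607 per day
Days = 1 / combined rate = 224/36
≈ 6.22 days

6.22 days


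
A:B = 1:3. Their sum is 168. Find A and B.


Let A = 1k, B = 3k.
1k + 3k = 168
4k = 168 → k = 168/4 = 42
A = 1×42 = 42, B = 3×42 = 126
= A = 42, B = 126

A = 42, B = 126


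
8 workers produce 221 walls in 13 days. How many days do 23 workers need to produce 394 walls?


Days ∝ work / workers, so d₂ = d₁ × (m₁/m₂) × (w₂/w₁)
Workers factor (inverse): 8/23 ≈ 0.3478
Work factor (direct): 394/221 ≈ 1.7828
d₂ = 13 × 8/23 × 394/221 = (13 × 8 × 394) / (23 × 221) = 40976/5083
≈ 8.06 days

8.06 days


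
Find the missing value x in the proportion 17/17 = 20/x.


Cross multiply: 17 × x = 17 × 20
17x = 340
x = 340 / 17
= 20.00

20.00


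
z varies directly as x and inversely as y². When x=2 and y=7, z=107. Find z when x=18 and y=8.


z = k·x/y²
Solve for k using the known point: k = z·y²/x = 107×49/2 = 5243/2 = 2621.5000
Now evaluate at x=18, y=8:
z = k × 18 / 64 = (5243 × 18) / (2 × 64) = 94374/128
≈ 737.2969

737.2969


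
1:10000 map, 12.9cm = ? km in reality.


Real distance = map distance × scale
= 12.9cm × 10000
= 129000 cm = 1290.0 m
= 1.290 km

1.290 km


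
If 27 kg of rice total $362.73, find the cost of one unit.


Unit rate = total / quantity
= 362.73 / 27
= $13.43 per unit

$13.43 per unit


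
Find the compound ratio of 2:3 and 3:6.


Compound ratio = (2×3) : (3×6)
= 6:18
GCD = 6
= 1:3

1:3


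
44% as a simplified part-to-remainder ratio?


44% means 44 parts out of 100; remainder = 56
Part : remainder = 44:56
GCD = 4
= 11:14

11:14


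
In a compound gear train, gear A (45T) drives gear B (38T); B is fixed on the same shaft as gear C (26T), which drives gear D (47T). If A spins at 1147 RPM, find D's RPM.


Stage 1: RPM_B = RPM_A × t_A/t_B = 1147 × 45/38 = 51615/38 ≈ 1358.29
B and C share a shaft → RPM_C = RPM_B
Stage 2: RPM_D = RPM_C × t_C/t_D = RPM_A × (t_A×t_C)/(t_B×t_D)
Overall ratio = (45×26)/(38×47) = 1170/1786
RPM_D = 1147 × 1170/1786 = 1341990/1786
≈ 751.39 RPM

751.39 RPM


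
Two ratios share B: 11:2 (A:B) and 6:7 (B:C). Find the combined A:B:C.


Match B: multiply A:B by 6 → 66:12
Multiply B:C by 2 → 12:14
Combined: 66:12:14
GCD = 2
= 33:6:7

33:6:7


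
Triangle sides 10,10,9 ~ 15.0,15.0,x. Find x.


Scale factor = 15.0/10 = 1.5
Missing side = 9 × 1.5
= 13.5

13.5


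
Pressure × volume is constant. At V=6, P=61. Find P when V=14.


Inverse proportion: x × y = constant
k = 6 × 61 = 366
y₂ = k / 14 = 366 / 14
= 26.14

26.14


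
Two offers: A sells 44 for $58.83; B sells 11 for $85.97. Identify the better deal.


Deal A: $58.83/44 = $1.3370/unit
Deal B: $85.97/11 = $7.8155/unit
A is cheaper per unit
= Deal A

Deal A


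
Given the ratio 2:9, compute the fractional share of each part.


Total parts = 2 + 9 = 11
First part: 2/11 = 2/11
Second part: 9/11 = 9/11
= 2/11 and 9/11

2/11 and 9/11


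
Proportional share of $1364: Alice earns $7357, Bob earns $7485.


Total income = 7357 + 7485 = $14842
Alice: $1364 × 7357/14842 = $676.12
Bob: $1364 × 7485/14842 = $687.88
= Alice: $676.12, Bob: $687.88

Alice: $676.12, Bob: $687.88


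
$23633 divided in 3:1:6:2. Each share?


Total parts = 3 + 1 + 6 + 2 = 12
Part 1: 23633 × 3/12 = 5908.25
Part 2: 23633 × 1/12 = 1969.42
Part 3: 23633 × 6/12 = 11816.50
Part 4: 23633 × 2/12 = 3938.83
= Part 1: $5908.25, Part 2: $1969.42, Part 3: $11816.50, Part 4: $3938.83

Part 1: $5908.25, Part 2: $1969.42, Part 3: $11816.50, Part 4: $3938.83


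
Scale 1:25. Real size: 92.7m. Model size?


Model size = real / scale
= 92.7 / 25
= 3.7080 m

3.7080 m


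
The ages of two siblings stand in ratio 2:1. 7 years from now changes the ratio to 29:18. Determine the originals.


Let A = 2k, B = 1k.
(2k + 7) / (1k + 7) = 29/18
Cross-multiply: 18(2k + 7) = 29(1k + 7)
36k + 126 = 29k + 203
36k - 29k = 203 - 126
7k = 77
k = 77/7 = 11
A = 2×11 = 22, B = 1×11 = 11
= A = 22, B = 11

A = 22, B = 11


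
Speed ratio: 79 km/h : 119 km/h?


Ratio = 79:119
GCD = 1
Simplified = 79:119
Time ratio (same distance) = 119:79
Speed ratio = 79:119

79:119


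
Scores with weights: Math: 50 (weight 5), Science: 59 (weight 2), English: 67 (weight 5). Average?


Numerator = 50×5 + 59×2 + 67×5
= 250 + 118 + 335
= 703
Total weight = 12
Weighted avg = 703/12
= 58.58

58.58


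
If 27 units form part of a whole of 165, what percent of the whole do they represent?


Percentage = (part / whole) × 100
= (27 / 165) × 100
≈ 16.36%

16.36%


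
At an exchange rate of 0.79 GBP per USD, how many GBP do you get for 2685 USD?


Amount × rate = 2685 × 0.79
= 2121.15 GBP

2121.15 GBP


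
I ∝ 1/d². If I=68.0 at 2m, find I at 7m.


I₁d₁² = I₂d₂²
I₂ = I₁ × (d₁/d₂)²
= 68.0 × (2/7)²
= 68.0 × 4/49
= 272/49
≈ 5.5510

5.5510


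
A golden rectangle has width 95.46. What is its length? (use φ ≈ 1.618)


φ = (1 + √5) / 2 ≈ 1.618
Length = width × φ = 95.46 × 1.618 = 154.45428
≈ 154.45

154.45


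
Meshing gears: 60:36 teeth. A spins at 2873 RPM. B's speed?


Gear ratio = 60:36 = 5:3
RPM_B = RPM_A × (teeth_A / teeth_B)
= 2873 × (60/36)
= 4788.3 RPM

4788.3 RPM


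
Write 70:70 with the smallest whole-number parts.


GCD(70, 70) = 70
70/70 : 70/70
= 1:1

1:1


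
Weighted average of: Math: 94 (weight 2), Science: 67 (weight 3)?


Numerator = 94×2 + 67×3
= 188 + 201
= 389
Total weight = 5
Weighted avg = 389/5
= 77.80

77.80


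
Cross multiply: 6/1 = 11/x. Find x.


Cross multiply: 6 × x = 1 × 11
6x = 11
x = 11 / 6
= 1.83

1.83


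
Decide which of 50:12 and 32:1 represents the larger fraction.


50/12 = 4.1667
32/1 = 32.0000
4.1667 < 32.0000, so 50:12 is less
= 32:1

32:1


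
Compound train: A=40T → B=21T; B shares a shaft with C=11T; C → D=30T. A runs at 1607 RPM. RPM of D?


Stage 1: RPM_B = RPM_A × t_A/t_B = 1607 × 40/21 = 64280/21 ≈ 3060.95
B and C share a shaft → RPM_C = RPM_B
Stage 2: RPM_D = RPM_C × t_C/t_D = RPM_A × (t_A×t_C)/(t_B×t_D)
Overall ratio = (40×11)/(21×30) = 440/630
RPM_D = 1607 × 440/630 = 707080/630
≈ 1122.35 RPM

1122.35 RPM


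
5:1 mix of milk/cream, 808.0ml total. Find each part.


Total parts = 5 + 1 = 6
milk: 808.0 × 5/6 = 673.3ml
cream: 808.0 × 1/6 = 134.7ml
= 673.3ml and 134.7ml

673.3ml and 134.7ml


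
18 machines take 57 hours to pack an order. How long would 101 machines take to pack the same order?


Inverse proportion: x × y = constant
k = 18 × 57 = 1026
y₂ = k / 101 = 1026 / 101
= 10.16

10.16


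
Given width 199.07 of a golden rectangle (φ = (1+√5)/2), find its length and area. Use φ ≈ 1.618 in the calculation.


φ = (1 + √5) / 2 ≈ 1.618
Length = width × φ = 199.07 × 1.618 = 322.09526
≈ 322.10
Area = width × length = 199.07 × 322.09526 = 64119.5034082 ≈ 64119.50
= Length: 322.10, Area: 64119.50

Length: 322.10, Area: 64119.50


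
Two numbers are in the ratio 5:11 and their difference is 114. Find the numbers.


Let A = 5k, B = 11k.
11k - 5k = 114
6k = 114 → k = 114/6 = 19
A = 5×19 = 95, B = 11×19 = 209
= A = 95, B = 209

A = 95, B = 209


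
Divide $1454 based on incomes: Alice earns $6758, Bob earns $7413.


Total income = 6758 + 7413 = $14171
Alice: $1454 × 6758/14171 = $693.40
Bob: $1454 × 7413/14171 = $760.60
= Alice: $693.40, Bob: $760.60

Alice: $693.40, Bob: $760.60


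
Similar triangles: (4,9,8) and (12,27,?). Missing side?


Scale factor = 12/4 = 3
Missing side = 8 × 3
= 24.0

24.0


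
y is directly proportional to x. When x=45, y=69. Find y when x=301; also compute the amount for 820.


Direct proportion: y/x = constant
k = 69/45 ≈ 1.5333
y at x=301: k × 301 = 69 × 301 / 45 = 20769/45 ≈ 461.53
y at x=820: k × 820 = 69 × 820 / 45 = 56580/45 ≈ 1257.33
= 461.53 and 1257.33

461.53 and 1257.33


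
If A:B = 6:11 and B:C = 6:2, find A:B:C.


Match B: multiply A:B by 6 → 36:66
Multiply B:C by 11 → 66:22
Combined: 36:66:22
GCD = 2
= 18:33:11

18:33:11


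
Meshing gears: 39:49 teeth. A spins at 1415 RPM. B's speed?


Gear ratio = 39:49 = 39:49
RPM_B = RPM_A × (teeth_A / teeth_B)
= 1415 × (39/49)
= 1126.2 RPM

1126.2 RPM


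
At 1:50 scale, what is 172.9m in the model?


Model size = real / scale
= 172.9 / 50
= 3.4580 m

3.4580 m


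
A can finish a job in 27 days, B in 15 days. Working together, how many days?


Rate of A = 1/27 per day
Rate of B = 1/15 per day
Combined rate = 1/27 + 1/15 = 42/405 ≈ 0.1037 per day
Days = 1 / combined rate = 405/42
≈ 9.64 days

9.64 days


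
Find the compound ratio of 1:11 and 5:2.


Compound ratio = (1×5) : (11×2)
= 5:22
GCD = 1
= 5:22

5:22


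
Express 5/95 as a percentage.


Percentage = (part / whole) × 100
= (5 / 95) × 100
≈ 5.26%

5.26%


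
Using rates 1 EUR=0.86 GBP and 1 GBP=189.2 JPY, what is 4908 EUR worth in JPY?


Step 1: 4908 EUR × 0.86 = 4220.88 GBP
Step 2: 4220.88 GBP × 189.2 = 798590.50 JPY
Implied rate EUR→JPY = 0.86 × 189.2 = 162.7120
= 798590.50 JPY

798590.50 JPY


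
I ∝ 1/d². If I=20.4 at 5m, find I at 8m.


I₁d₁² = I₂d₂²
I₂ = I₁ × (d₁/d₂)²
= 20.4 × (5/8)²
= 20.4 × 25/64
= 510/64
≈ 7.9688

7.9688


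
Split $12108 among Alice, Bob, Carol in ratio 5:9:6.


Total parts = 5 + 9 + 6 = 20
Alice: 12108 × 5/20 = 3027.00
Bob: 12108 × 9/20 = 5448.60
Carol: 12108 × 6/20 = 3632.40
= Alice: $3027.00, Bob: $5448.60, Carol: $3632.40

Alice: $3027.00, Bob: $5448.60, Carol: $3632.40


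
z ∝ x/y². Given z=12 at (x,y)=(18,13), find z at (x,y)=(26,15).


z = k·x/y²
Solve for k using the known point: k = z·y²/x = 12×169/18 = 2028/18 ≈ 112.6667
Now evaluate at x=26, y=15:
z = k × 26 / 225 = (2028 × 26) / (18 × 225) = 52728/4050
≈ 13.0193

13.0193


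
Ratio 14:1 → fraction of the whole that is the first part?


Total parts = 14 + 1 = 15
First part: 14/15 = 14/15
= 14/15

14/15


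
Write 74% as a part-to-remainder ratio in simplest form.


74% means 74 parts out of 100; remainder = 26
Part : remainder = 74:26
GCD = 2
= 37:13

37:13


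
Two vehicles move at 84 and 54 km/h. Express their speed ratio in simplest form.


Ratio = 84:54
GCD = 6
Simplified = 14:9
Time ratio (same distance) = 9:14
Speed ratio = 14:9

14:9


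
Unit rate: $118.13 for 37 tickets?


Unit rate = total / quantity
= 118.13 / 37
= $3.19 per unit

$3.19 per unit


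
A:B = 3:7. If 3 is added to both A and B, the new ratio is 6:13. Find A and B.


Let A = 3k, B = 7k.
(3k + 3) / (7k + 3) = 6/13
Cross-multiply: 13(3k + 3) = 6(7k + 3)
39k + 39 = 42k + 18
39k - 42k = 18 - 39
-3k = -21
k = -21/-3 = 7
A = 3×7 = 21, B = 7×7 = 49
= A = 21, B = 49

A = 21, B = 49


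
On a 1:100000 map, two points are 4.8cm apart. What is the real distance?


Real distance = map distance × scale
= 4.8cm × 100000
= 480000 cm = 4800.0 m
= 4.800 km

4.800 km


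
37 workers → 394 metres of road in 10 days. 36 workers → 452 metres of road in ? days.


Days ∝ work / workers, so d₂ = d₁ × (m₁/m₂) × (w₂/w₁)
Workers factor (inverse): 37/36 ≈ 1.0278
Work factor (direct): 452/394 ≈ 1.1472
d₂ = 10 × 37/36 × 452/394 = (10 × 37 × 452) / (36 × 394) = 167240/14184
≈ 11.79 days

11.79 days


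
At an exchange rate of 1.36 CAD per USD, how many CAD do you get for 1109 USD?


Amount × rate = 1109 × 1.36
= 1508.24 CAD

1508.24 CAD


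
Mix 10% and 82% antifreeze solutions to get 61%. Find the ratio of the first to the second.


Let x parts of 10% mix with y parts of 82%.
10x + 82y = 61(x + y)
10x + 82y = 61x + 61y
x(10 - 61) = y(61 - 82)
x/y = (82 - 61)/(61 - 10) = 21/51
Simplify: 7:17
= 7:17

7:17


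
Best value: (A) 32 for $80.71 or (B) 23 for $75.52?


Deal A: $80.71/32 = $2.5222/unit
Deal B: $75.52/23 = $3.2835/unit
A is cheaper per unit
= Deal A

Deal A


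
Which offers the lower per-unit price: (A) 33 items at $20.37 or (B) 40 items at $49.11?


Deal A: $20.37/33 = $0.6173/unit
Deal B: $49.11/40 = $1.2278/unit
A is cheaper per unit
= Deal A

Deal A


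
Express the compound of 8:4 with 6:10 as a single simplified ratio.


Compound ratio = (8×6) : (4×10)
= 48:40
GCD = 8
= 6:5

6:5


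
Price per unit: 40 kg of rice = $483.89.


Unit rate = total / quantity
= 483.89 / 40
= $12.10 per unit

$12.10 per unit


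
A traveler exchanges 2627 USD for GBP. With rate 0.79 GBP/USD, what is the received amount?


Amount × rate = 2627 × 0.79
= 2075.33 GBP

2075.33 GBP


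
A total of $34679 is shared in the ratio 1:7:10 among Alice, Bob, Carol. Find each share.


Total parts = 1 + 7 + 10 = 18
Alice: 34679 × 1/18 = 1926.61
Bob: 34679 × 7/18 = 13486.28
Carol: 34679 × 10/18 = 19266.11
= Alice: $1926.61, Bob: $13486.28, Carol: $19266.11

Alice: $1926.61, Bob: $13486.28, Carol: $19266.11


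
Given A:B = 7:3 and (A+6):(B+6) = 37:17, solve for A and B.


Let A = 7k, B = 3k.
(7k + 6) / (3k + 6) = 37/17
Cross-multiply: 17(7k + 6) = 37(3k + 6)
119k + 102 = 111k + 222
119k - 111k = 222 - 102
8k = 120
k = 120/8 = 15
A = 7×15 = 105, B = 3×15 = 45
= A = 105, B = 45

A = 105, B = 45


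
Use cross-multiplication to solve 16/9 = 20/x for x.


Cross multiply: 16 × x = 9 × 20
16x = 180
x = 180 / 16
= 11.25

11.25


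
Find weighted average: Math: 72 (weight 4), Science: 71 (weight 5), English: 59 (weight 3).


Numerator = 72×4 + 71×5 + 59×3
= 288 + 355 + 177
= 820
Total weight = 12
Weighted avg = 820/12
= 68.33

68.33


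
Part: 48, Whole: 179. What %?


Percentage = (part / whole) × 100
= (48 / 179) × 100
≈ 26.82%

26.82%


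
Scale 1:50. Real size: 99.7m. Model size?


Model size = real / scale
= 99.7 / 50
= 1.9940 m

1.9940 m


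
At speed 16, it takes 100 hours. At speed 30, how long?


Inverse proportion: x × y = constant
k = 16 × 100 = 1600
y₂ = k / 30 = 1600 / 30
= 53.33

53.33


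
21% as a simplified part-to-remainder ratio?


21% means 21 parts out of 100; remainder = 79
Part : remainder = 21:79
GCD = 1
= 21:79

21:79


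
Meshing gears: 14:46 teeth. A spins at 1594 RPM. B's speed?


Gear ratio = 14:46 = 7:23
RPM_B = RPM_A × (teeth_A / teeth_B)
= 1594 × (14/46)
= 485.1 RPM

485.1 RPM


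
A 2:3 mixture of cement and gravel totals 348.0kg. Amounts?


Total parts = 2 + 3 = 5
cement: 348.0 × 2/5 = 139.2kg
gravel: 348.0 × 3/5 = 208.8kg
= 139.2kg and 208.8kg

139.2kg and 208.8kg


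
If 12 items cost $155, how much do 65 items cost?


Direct proportion: y/x = constant
k = 155/12 ≈ 12.9167
y₂ = k × 65 = 155 × 65 / 12 = 10075/12
≈ 839.58

839.58


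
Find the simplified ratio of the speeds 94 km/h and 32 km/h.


Ratio = 94:32
GCD = 2
Simplified = 47:16
Time ratio (same distance) = 16:47
Speed ratio = 47:16

47:16


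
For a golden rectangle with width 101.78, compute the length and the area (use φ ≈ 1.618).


φ = (1 + √5) / 2 ≈ 1.618
Length = width × φ = 101.78 × 1.618 = 164.68004
≈ 164.68
Area = width × length = 101.78 × 164.68004 = 16761.1344712 ≈ 16761.13
= Length: 164.68, Area: 16761.13

Length: 164.68, Area: 16761.13


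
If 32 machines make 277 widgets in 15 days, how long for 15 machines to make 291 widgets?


Days ∝ work / workers, so d₂ = d₁ × (m₁/m₂) × (w₂/w₁)
Workers factor (inverse): 32/15 ≈ 2.1333
Work factor (direct): 291/277 ≈ 1.0505
d₂ = 15 × 32/15 × 291/277 = (15 × 32 × 291) / (15 × 277) = 139680/4155
≈ 33.62 days

33.62 days


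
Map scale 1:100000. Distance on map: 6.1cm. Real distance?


Real distance = map distance × scale
= 6.1cm × 100000
= 610000 cm = 6100.0 m
= 6.100 km

6.100 km


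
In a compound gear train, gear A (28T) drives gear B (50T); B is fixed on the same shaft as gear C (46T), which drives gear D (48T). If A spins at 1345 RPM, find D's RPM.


Stage 1: RPM_B = RPM_A × t_A/t_B = 1345 × 28/50 = 37660/50 = 753.20
B and C share a shaft → RPM_C = RPM_B
Stage 2: RPM_D = RPM_C × t_C/t_D = RPM_A × (t_A×t_C)/(t_B×t_D)
Overall ratio = (28×46)/(50×48) = 1288/2400
RPM_D = 1345 × 1288/2400 = 1732360/2400
≈ 721.82 RPM

721.82 RPM


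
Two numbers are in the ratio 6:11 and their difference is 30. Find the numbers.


Let A = 6k, B = 11k.
11k - 6k = 30
5k = 30 → k = 30/5 = 6
A = 6×6 = 36, B = 11×6 = 66
= A = 36, B = 66

A = 36, B = 66


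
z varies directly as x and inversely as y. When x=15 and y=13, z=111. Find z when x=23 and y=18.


z = k·x/y
Solve for k using the known point: k = z·y/x = 111×13/15 = 1443/15 = 96.2000
Now evaluate at x=23, y=18:
z = k × 23 / 18 = (1443 × 23) / (15 × 18) = 33189/270
≈ 122.9222

122.9222


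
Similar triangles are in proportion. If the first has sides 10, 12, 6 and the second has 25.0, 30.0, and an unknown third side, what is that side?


Scale factor = 25.0/10 = 2.5
Missing side = 6 × 2.5
= 15.0

15.0


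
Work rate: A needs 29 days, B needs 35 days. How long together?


Rate of A = 1/29 per day
Rate of B = 1/35 per day
Combined rate = 1/29 + 1/35 = 64/1015 ≈ 0.0631 per day
Days = 1 / combined rate = 1015/64
≈ 15.86 days

15.86 days


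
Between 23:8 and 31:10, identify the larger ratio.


23/8 = 2.8750
31/10 = 3.1000
2.8750 < 3.1000, so 23:8 is less
= 31:10

31:10


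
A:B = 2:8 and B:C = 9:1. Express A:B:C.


Match B: multiply A:B by 9 → 18:72
Multiply B:C by 8 → 72:8
Combined: 18:72:8
GCD = 2
= 9:36:4

9:36:4


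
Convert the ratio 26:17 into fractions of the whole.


Total parts = 26 + 17 = 43
First part: 26/43 = 26/43
Second part: 17/43 = 17/43
= 26/43 and 17/43

26/43 and 17/43


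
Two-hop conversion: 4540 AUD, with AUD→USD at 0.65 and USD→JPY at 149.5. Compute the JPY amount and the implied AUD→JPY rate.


Step 1: 4540 AUD × 0.65 = 2951.00 USD
Step 2: 2951.00 USD × 149.5 = 441174.50 JPY
Implied rate AUD→JPY = 0.65 × 149.5 = 97.1750
= 441174.50 JPY; implied rate 97.1750 JPY/AUD

441174.50 JPY; implied rate 97.1750 JPY/AUD


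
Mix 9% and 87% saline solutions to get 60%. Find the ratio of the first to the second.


Let x parts of 9% mix with y parts of 87%.
9x + 87y = 60(x + y)
9x + 87y = 60x + 60y
x(9 - 60) = y(60 - 87)
x/y = (87 - 60)/(60 - 9) = 27/51
Simplify: 9:17
= 9:17

9:17


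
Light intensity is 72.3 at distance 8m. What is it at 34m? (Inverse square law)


I₁d₁² = I₂d₂²
I₂ = I₁ × (d₁/d₂)²
= 72.3 × (8/34)²
= 72.3 × 64/1156
= 4627.2/1156
≈ 4.0028

4.0028


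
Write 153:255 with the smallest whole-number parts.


GCD(153, 255) = 51
153/51 : 255/51
= 3:5

3:5


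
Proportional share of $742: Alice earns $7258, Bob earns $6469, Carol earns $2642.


Total income = 7258 + 6469 + 2642 = $16369
Alice: $742 × 7258/16369 = $329.00
Bob: $742 × 6469/16369 = $293.24
Carol: $742 × 2642/16369 = $119.76
= Alice: $329.00, Bob: $293.24, Carol: $119.76

Alice: $329.00, Bob: $293.24, Carol: $119.76


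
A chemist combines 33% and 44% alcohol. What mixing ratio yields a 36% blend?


Let x parts of 33% mix with y parts of 44%.
33x + 44y = 36(x + y)
33x + 44y = 36x + 36y
x(33 - 36) = y(36 - 44)
x/y = (44 - 36)/(36 - 33) = 8/3
Simplify: 8:3
= 8:3

8:3


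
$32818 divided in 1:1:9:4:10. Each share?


Total parts = 1 + 1 + 9 + 4 + 10 = 25
Part 1: 32818 × 1/25 = 1312.72
Part 2: 32818 × 1/25 = 1312.72
Part 3: 32818 × 9/25 = 11814.48
Part 4: 32818 × 4/25 = 5250.88
Part 5: 32818 × 10/25 = 13127.20
= Part 1: $1312.72, Part 2: $1312.72, Part 3: $11814.48, Part 4: $5250.88, Part 5: $13127.20

Part 1: $1312.72, Part 2: $1312.72, Part 3: $11814.48, Part 4: $5250.88, Part 5: $13127.20


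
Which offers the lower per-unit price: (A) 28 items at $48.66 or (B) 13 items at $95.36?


Deal A: $48.66/28 = $1.7379/unit
Deal B: $95.36/13 = $7.3354/unit
A is cheaper per unit
= Deal A

Deal A


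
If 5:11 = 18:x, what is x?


Cross multiply: 5 × x = 11 × 18
5x = 198
x = 198 / 5
= 39.60

39.60


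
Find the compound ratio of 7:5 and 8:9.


Compound ratio = (7×8) : (5×9)
= 56:45
GCD = 1
= 56:45

56:45


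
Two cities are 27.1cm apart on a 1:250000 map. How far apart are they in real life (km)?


Real distance = map distance × scale
= 27.1cm × 250000
= 6775000 cm = 67750.0 m
= 67.750 km

67.750 km


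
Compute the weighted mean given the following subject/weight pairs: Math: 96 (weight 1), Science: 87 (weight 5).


Numerator = 96×1 + 87×5
= 96 + 435
= 531
Total weight = 6
Weighted avg = 531/6
= 88.50

88.50


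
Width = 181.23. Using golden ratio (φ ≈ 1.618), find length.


φ = (1 + √5) / 2 ≈ 1.618
Length = width × φ = 181.23 × 1.618 = 293.23014
≈ 293.23

293.23


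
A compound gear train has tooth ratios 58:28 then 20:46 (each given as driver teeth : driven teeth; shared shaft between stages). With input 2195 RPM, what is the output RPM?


Stage 1: RPM_B = RPM_A × t_A/t_B = 2195 × 58/28 = 127310/28 ≈ 4546.79
B and C share a shaft → RPM_C = RPM_B
Stage 2: RPM_D = RPM_C × t_C/t_D = RPM_A × (t_A×t_C)/(t_B×t_D)
Overall ratio = (58×20)/(28×46) = 1160/1288
RPM_D = 2195 × 1160/1288 = 2546200/1288
≈ 1976.86 RPM

1976.86 RPM


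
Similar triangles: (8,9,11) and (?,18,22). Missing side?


Scale factor = 18/9 = 2
Missing side = 8 × 2
= 16.0

16.0


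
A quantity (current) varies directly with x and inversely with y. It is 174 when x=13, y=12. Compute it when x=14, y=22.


z = k·x/y
Solve for k using the known point: k = z·y/x = 174×12/13 = 2088/13 ≈ 160.6154
Now evaluate at x=14, y=22:
z = k × 14 / 22 = (2088 × 14) / (13 × 22) = 29232/286
≈ 102.2098

102.2098


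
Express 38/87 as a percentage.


Percentage = (part / whole) × 100
= (38 / 87) × 100
≈ 43.68%

43.68%


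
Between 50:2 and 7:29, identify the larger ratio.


50/2 = 25.0000
7/29 = 0.2414
25.0000 > 0.2414, so 50:2 is greater
= 50:2

50:2


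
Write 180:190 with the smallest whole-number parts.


GCD(180, 190) = 10
180/10 : 190/10
= 18:19

18:19


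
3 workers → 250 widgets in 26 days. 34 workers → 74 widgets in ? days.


Days ∝ work / workers, so d₂ = d₁ × (m₁/m₂) × (w₂/w₁)
Workers factor (inverse): 3/34 ≈ 0.0882
Work factor (direct): 74/250 = 0.2960
d₂ = 26 × 3/34 × 74/250 = (26 × 3 × 74) / (34 × 250) = 5772/8500
≈ 0.68 days

0.68 days


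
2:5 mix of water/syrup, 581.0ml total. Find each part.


Total parts = 2 + 5 = 7
water: 581.0 × 2/7 = 166.0ml
syrup: 581.0 × 5/7 = 415.0ml
= 166.0ml and 415.0ml

166.0ml and 415.0ml
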